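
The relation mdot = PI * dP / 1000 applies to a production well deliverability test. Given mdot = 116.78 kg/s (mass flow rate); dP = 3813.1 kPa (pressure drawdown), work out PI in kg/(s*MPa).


PI = mdot * 1000 / dP
PI = 116.78 * 1000 / 3813.1
PI = 30.626 kg/(s*MPa)


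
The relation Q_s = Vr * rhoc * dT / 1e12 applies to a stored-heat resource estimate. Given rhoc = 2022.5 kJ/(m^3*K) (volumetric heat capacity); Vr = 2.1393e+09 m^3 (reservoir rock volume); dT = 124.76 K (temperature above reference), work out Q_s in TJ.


Q_s = Vr * rhoc * dT / 1e12
Q_s = 2.1393e+09 * 2022.5 * 124.76 / 1e12
Q_s = 539.8034 PJ
Convert: 539.8034 PJ * 1000.0 = 5.3980e+05 TJ
Q_s = 5.3980e+05 TJ


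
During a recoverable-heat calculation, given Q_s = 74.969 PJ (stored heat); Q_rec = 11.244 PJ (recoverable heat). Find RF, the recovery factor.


RF = Q_rec / Q_s
RF = 11.244 / 74.969
RF = 0.14998


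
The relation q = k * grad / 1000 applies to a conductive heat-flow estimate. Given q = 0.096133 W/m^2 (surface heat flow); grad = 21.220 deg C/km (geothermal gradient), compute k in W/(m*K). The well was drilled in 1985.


k = q * 1000 / grad
k = 0.096133 * 1000 / 21.220
k = 4.5303 W/(m*K)


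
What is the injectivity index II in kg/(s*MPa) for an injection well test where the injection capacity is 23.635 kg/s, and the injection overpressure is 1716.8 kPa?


II = mdot * 1000 / dP
II = 23.635 * 1000 / 1716.8
II = 13.767 kg/(s*MPa)


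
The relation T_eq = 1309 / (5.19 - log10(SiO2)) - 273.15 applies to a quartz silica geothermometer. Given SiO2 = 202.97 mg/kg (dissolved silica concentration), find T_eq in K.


T_eq = 1309 / (5.19 - log10(SiO2)) - 273.15
T_eq = 1309 / (5.19 - log10(202.97)) - 273.15
T_eq = 180.9590 deg C
Convert to K: 180.9590 + 273.15 = 454.11 K
T_eq = 454.11 K


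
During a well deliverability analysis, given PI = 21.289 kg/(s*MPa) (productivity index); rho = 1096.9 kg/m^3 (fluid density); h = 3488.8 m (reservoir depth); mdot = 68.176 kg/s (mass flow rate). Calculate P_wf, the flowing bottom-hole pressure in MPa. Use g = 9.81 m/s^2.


Step 1: P_i = rho*g*h/1e6 = 1096.9*9.81*3488.8/1e6 = 37.54154 MPa
Step 2: P_wf = P_i - mdot/PI = 37.54154 - 68.176/21.289 = 34.339 MPa
P_wf = 34.339 MPa


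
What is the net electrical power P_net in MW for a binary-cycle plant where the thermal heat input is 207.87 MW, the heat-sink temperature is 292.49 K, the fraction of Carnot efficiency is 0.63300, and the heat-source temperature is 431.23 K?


Step 1: eta = (1 - Tc/Th)*f = (1 - 292.49/431.23)*0.633 = 0.2036556
Step 2: P_net = eta * Q_in = 0.2036556 * 207.87 = 42.334 MW
P_net = 42.334 MW


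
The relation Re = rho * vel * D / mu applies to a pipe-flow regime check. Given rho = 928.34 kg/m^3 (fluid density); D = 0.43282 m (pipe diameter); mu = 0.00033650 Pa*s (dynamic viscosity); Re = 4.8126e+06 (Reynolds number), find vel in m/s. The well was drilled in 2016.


vel = Re * mu / (rho * D)
vel = 4.8126e+06 * 0.00033650 / (928.34 * 0.43282)
vel = 4.0304 m/s


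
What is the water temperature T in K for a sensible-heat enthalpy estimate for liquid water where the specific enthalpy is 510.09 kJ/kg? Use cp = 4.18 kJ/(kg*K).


T = h / cp
T = 510.09 / 4.18
T = 122.0311 deg C
Convert to K: 122.0311 + 273.15 = 395.18 K
T = 395.18 K


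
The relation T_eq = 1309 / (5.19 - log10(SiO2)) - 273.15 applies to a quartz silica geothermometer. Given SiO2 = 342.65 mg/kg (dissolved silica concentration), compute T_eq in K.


T_eq = 1309 / (5.19 - log10(SiO2)) - 273.15
T_eq = 1309 / (5.19 - log10(342.65)) - 273.15
T_eq = 219.8543 deg C
Convert to K: 219.8543 + 273.15 = 493.00 K
T_eq = 493.00 K


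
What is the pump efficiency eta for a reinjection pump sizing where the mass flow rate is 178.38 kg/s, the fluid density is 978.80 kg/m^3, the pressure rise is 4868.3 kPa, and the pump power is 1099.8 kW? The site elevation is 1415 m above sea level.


eta = mdot * dP / (rho * P_pump)
eta = 178.38 * 4868.3 / (978.80 * 1099.8)
eta = 0.80671


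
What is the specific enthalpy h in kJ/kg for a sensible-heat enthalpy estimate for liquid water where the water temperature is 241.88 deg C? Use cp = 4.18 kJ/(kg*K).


h = cp * T
h = 4.18 * 241.88
h = 1011.1 kJ/kg


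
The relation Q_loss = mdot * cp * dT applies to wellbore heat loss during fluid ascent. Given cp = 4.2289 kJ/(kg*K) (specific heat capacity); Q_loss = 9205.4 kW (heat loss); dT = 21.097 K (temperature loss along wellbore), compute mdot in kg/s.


mdot = Q_loss / (cp * dT)
mdot = 9205.4 / (4.2289 * 21.097)
mdot = 103.18 kg/s


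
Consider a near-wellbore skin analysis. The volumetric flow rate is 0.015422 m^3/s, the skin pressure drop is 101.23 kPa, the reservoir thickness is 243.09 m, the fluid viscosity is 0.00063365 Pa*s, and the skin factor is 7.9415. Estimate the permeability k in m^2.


k = S*q*mu / (2*pi*dP_s*1000*hr)
k = 7.9415*0.015422*0.00063365 / (2*pi*101.23*1000*243.09)
k = 5.0192e-13 m^2


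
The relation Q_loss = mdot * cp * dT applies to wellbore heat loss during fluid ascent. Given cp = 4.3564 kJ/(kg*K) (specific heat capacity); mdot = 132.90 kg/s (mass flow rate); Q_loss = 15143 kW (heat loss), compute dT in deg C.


dT = Q_loss / (mdot * cp)
dT = 15143 / (132.90 * 4.3564)
dT = 26.15527 K
Convert (temperature difference, 1 K = 1 deg C): 26.15527 K = 26.15527 deg C
dT = 26.155 deg C


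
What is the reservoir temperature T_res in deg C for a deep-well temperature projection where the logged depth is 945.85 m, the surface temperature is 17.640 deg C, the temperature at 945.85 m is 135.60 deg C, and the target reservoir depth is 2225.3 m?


Step 1: grad = (T_d1 - T_surf)/d1 * 1000 = (135.6 - 17.64)/945.85 * 1000 = 124.7132 deg C/km
Step 2: T_res = T_surf + grad*d2/1000 = 17.64 + 124.7132*2225.3/1000 = 295.16 deg C
T_res = 295.16 deg C


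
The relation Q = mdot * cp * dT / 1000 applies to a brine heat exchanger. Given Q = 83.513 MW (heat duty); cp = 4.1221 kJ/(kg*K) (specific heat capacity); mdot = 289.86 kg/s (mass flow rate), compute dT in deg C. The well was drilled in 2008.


dT = Q * 1000 / (mdot * cp)
dT = 83.513 * 1000 / (289.86 * 4.1221)
dT = 69.89519 K
Convert (temperature difference, 1 K = 1 deg C): 69.89519 K = 69.89519 deg C
dT = 69.895 deg C


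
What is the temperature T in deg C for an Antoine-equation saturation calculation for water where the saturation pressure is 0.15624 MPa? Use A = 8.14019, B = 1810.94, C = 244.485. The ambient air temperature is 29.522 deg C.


T = B / (A - log10(P_sat * 760 / 0.101325)) - C
T = 1810.94 / (8.14019 - log10(0.15624 * 760 / 0.101325)) - 244.485
T = 112.61 deg C


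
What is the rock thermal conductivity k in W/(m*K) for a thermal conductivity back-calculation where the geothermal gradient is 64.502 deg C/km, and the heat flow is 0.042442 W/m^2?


k = q / (grad / 1000)
k = 0.042442 / (64.502 / 1000)
k = 0.65800 W/(m*K)


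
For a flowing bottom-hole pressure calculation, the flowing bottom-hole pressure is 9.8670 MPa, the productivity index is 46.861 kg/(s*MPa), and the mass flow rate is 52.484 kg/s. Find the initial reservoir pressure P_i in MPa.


P_i = P_wf + mdot / PI
P_i = 9.8670 + 52.484 / 46.861
P_i = 10.987 MPa


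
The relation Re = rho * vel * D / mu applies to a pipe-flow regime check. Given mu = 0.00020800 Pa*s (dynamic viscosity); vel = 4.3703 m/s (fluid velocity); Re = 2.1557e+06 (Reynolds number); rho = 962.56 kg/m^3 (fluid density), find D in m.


D = Re * mu / (rho * vel)
D = 2.1557e+06 * 0.00020800 / (962.56 * 4.3703)
D = 0.10659 m


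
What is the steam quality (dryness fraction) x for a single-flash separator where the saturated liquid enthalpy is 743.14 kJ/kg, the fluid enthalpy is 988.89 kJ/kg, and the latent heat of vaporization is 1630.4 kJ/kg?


x = (h - hf) / hfg
x = (988.89 - 743.14) / 1630.4
x = 0.15073


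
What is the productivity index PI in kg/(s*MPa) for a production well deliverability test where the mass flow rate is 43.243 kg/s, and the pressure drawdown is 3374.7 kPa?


PI = mdot * 1000 / dP
PI = 43.243 * 1000 / 3374.7
PI = 12.814 kg/(s*MPa)


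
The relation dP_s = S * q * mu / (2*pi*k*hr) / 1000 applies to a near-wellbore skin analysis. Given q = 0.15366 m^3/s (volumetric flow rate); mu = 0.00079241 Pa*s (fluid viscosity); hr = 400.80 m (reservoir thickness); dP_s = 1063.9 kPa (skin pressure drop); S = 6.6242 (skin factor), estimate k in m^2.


k = S*q*mu / (2*pi*dP_s*1000*hr)
k = 6.6242*0.15366*0.00079241 / (2*pi*1063.9*1000*400.80)
k = 3.0105e-13 m^2


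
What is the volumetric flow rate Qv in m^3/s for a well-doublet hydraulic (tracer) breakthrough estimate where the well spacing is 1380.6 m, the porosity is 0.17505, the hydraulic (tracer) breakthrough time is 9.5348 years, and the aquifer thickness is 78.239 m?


Qv = pi*hr*phi*L^2 / (3*t_bt*365.25*86400)
Qv = pi*78.239*0.17505*1380.6^2 / (3*9.5348*365.25*86400)
Qv = 0.090852 m^3/s


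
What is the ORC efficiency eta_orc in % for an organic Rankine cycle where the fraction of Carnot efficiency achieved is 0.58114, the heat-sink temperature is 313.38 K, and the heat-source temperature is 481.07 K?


eta_orc = (1 - Tc/Th) * f * 100
eta_orc = (1 - 313.38/481.07) * 0.58114 * 100
eta_orc = 20.257 %


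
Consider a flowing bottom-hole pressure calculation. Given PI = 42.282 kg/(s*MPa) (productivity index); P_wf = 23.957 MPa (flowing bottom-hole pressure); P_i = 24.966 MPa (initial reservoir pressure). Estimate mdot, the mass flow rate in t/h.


mdot = (P_i - P_wf) * PI
mdot = (24.966 - 23.957) * 42.282
mdot = 42.66254 kg/s
Convert: 42.66254 kg/s * 3.6 = 153.59 t/h
mdot = 153.59 t/h


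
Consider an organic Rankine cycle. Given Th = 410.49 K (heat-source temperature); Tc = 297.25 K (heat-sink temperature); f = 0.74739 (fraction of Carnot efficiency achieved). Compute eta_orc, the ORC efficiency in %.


eta_orc = (1 - Tc/Th) * f * 100
eta_orc = (1 - 297.25/410.49) * 0.74739 * 100
eta_orc = 20.618 %


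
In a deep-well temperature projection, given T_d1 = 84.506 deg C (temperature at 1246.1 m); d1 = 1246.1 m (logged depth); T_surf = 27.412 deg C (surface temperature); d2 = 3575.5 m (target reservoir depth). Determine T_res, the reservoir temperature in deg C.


Step 1: grad = (T_d1 - T_surf)/d1 * 1000 = (84.506 - 27.412)/1246.1 * 1000 = 45.81815 deg C/km
Step 2: T_res = T_surf + grad*d2/1000 = 27.412 + 45.81815*3575.5/1000 = 191.23 deg C
T_res = 191.23 deg C


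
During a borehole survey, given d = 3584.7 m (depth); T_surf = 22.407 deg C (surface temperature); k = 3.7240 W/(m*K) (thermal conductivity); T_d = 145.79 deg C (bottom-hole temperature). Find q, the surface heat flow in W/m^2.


Step 1: grad = (T_d - T_surf)/d * 1000 = (145.79 - 22.407)/3584.7 * 1000 = 34.41934 deg C/km
Step 2: q = k * grad / 1000 = 3.724 * 34.41934 / 1000 = 0.12818 W/m^2
q = 0.12818 W/m^2


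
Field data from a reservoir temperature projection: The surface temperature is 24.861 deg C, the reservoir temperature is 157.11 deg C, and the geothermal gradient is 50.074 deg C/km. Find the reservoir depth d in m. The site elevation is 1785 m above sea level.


d = (T_res - T_surf) / grad * 1000
d = (157.11 - 24.861) / 50.074 * 1000
d = 2641.1 m


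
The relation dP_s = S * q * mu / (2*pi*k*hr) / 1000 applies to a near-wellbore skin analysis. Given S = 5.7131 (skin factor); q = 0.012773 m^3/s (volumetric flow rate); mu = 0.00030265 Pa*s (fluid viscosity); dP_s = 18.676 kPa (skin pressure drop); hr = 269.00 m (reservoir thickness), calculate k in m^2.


k = S*q*mu / (2*pi*dP_s*1000*hr)
k = 5.7131*0.012773*0.00030265 / (2*pi*18.676*1000*269.00)
k = 6.9966e-13 m^2


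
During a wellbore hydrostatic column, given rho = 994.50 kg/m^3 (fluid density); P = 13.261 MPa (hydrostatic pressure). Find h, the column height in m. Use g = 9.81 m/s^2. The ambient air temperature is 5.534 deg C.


h = P * 1e6 / (g * rho)
h = 13.261 * 1e6 / (9.81 * 994.50)
h = 1359.3 m


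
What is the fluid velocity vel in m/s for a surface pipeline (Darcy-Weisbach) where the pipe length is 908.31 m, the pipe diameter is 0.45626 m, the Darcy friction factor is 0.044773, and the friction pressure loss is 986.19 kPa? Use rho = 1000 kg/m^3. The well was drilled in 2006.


vel = sqrt(dP*1000*2*D / (f*L*rho))
vel = sqrt(986.19*1000*2*0.45626 / (0.044773*908.31*1000))
vel = 4.7041 m/s


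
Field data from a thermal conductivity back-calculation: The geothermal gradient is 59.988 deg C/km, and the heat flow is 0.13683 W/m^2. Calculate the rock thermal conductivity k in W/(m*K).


k = q / (grad / 1000)
k = 0.13683 / (59.988 / 1000)
k = 2.2810 W/(m*K)


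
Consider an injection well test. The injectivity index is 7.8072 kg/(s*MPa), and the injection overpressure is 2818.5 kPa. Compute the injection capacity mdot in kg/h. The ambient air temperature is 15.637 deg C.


mdot = II * dP / 1000
mdot = 7.8072 * 2818.5 / 1000
mdot = 22.00459 kg/s
Convert: 22.00459 kg/s * 3600.0 = 79217 kg/h
mdot = 79217 kg/h


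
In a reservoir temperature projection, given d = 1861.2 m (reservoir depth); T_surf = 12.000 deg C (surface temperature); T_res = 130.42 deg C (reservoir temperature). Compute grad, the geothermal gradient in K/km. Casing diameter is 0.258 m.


grad = (T_res - T_surf) / d * 1000
grad = (130.42 - 12.000) / 1861.2 * 1000
grad = 63.62562 deg C/km
Convert: 63.62562 deg C/km * 1.0 = 63.626 K/km
grad = 63.626 K/km


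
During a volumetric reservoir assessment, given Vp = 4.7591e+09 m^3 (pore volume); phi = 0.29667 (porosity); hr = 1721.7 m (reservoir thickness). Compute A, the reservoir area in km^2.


A = Vp / (1e6 * hr * phi)
A = 4.7591e+09 / (1e6 * 1721.7 * 0.29667)
A = 9.3174 km^2


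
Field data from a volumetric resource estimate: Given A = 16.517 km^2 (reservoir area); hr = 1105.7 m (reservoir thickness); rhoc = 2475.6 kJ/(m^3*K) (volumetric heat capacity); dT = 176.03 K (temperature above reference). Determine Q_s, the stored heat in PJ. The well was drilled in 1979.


Step 1: Vr = A*1e6*hr = 16.517*1e6*1105.7 = 1.826285e+10 m^3
Step 2: Q_s = Vr*rhoc*dT/1e12 = 1.826285e+10*2475.6*176.03/1e12 = 7958.6 PJ
Q_s = 7958.6 PJ


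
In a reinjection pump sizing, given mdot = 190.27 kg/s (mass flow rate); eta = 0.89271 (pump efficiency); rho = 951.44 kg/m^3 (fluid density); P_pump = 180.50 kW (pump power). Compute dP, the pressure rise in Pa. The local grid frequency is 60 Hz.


dP = P_pump * rho * eta / mdot
dP = 180.50 * 951.44 * 0.89271 / 190.27
dP = 805.7470 kPa
Convert: 805.7470 kPa * 1000.0 = 8.0575e+05 Pa
dP = 8.0575e+05 Pa


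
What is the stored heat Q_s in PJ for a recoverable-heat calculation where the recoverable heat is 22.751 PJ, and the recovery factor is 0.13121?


Q_s = Q_rec / RF
Q_s = 22.751 / 0.13121
Q_s = 173.39 PJ


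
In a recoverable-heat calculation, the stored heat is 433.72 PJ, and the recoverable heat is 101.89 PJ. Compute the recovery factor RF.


RF = Q_rec / Q_s
RF = 101.89 / 433.72
RF = 0.23492


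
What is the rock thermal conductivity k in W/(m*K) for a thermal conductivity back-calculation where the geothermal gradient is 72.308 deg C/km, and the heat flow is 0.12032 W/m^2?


k = q / (grad / 1000)
k = 0.12032 / (72.308 / 1000)
k = 1.6640 W/(m*K)


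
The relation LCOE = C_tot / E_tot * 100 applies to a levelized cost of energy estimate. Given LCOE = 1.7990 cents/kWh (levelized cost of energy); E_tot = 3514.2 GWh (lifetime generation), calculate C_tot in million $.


C_tot = LCOE / 100 * E_tot
C_tot = 1.7990 / 100 * 3514.2
C_tot = 63.220 million $


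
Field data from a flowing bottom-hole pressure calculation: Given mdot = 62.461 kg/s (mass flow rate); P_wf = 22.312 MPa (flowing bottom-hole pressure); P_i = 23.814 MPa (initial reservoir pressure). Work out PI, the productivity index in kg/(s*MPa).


PI = mdot / (P_i - P_wf)
PI = 62.461 / (23.814 - 22.312)
PI = 41.585 kg/(s*MPa)


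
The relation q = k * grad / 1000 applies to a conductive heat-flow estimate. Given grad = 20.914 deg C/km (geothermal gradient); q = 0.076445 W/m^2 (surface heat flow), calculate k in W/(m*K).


k = q * 1000 / grad
k = 0.076445 * 1000 / 20.914
k = 3.6552 W/(m*K)


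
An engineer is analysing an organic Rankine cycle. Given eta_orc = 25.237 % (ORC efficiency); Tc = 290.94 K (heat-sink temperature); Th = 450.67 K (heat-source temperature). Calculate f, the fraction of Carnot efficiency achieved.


f = (eta_orc/100) / (1 - Tc/Th)
f = (25.237/100) / (1 - 290.94/450.67)
f = 0.71205


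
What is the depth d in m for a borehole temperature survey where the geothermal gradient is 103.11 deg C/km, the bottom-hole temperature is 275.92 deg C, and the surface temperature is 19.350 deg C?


d = (T_d - T_surf) / grad * 1000
d = (275.92 - 19.350) / 103.11 * 1000
d = 2488.3 m


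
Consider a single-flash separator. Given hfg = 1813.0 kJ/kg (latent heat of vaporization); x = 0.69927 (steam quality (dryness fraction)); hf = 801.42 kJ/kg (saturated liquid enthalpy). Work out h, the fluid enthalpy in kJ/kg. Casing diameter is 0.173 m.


h = hf + x * hfg
h = 801.42 + 0.69927 * 1813.0
h = 2069.2 kJ/kg


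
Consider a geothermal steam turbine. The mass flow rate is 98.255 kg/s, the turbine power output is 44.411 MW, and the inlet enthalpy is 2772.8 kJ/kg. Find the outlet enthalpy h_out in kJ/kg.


h_out = h_in - P * 1000 / mdot
h_out = 2772.8 - 44.411 * 1000 / 98.255
h_out = 2320.8 kJ/kg


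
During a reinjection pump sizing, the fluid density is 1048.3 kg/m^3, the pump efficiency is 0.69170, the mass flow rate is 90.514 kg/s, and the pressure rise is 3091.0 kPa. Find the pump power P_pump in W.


P_pump = mdot * dP / (rho * eta)
P_pump = 90.514 * 3091.0 / (1048.3 * 0.69170)
P_pump = 385.8437 kW
Convert: 385.8437 kW * 1000.0 = 3.8584e+05 W
P_pump = 3.8584e+05 W


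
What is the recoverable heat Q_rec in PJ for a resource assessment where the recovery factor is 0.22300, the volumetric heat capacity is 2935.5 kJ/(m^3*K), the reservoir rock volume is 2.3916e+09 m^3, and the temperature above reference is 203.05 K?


Step 1: Q_s = Vr*rhoc*dT/1e12 = 2.3916e+09*2935.5*203.05/1e12 = 1425.521 PJ
Step 2: Q_rec = Q_s * RF = 1425.521 * 0.223 = 317.89 PJ
Q_rec = 317.89 PJ


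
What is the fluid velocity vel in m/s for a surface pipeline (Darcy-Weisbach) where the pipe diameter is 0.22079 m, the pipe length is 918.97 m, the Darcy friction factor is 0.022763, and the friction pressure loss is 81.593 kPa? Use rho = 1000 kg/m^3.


vel = sqrt(dP*1000*2*D / (f*L*rho))
vel = sqrt(81.593*1000*2*0.22079 / (0.022763*918.97*1000))
vel = 1.3124 m/s


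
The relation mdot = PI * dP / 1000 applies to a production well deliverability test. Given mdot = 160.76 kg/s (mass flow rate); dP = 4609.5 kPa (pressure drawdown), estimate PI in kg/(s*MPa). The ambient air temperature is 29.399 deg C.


PI = mdot * 1000 / dP
PI = 160.76 * 1000 / 4609.5
PI = 34.876 kg/(s*MPa)


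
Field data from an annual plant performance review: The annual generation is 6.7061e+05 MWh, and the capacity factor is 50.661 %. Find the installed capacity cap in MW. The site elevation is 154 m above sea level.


cap = E_a / (CF/100 * 8760)
cap = 6.7061e+05 / (50.661/100 * 8760)
cap = 151.11 MW


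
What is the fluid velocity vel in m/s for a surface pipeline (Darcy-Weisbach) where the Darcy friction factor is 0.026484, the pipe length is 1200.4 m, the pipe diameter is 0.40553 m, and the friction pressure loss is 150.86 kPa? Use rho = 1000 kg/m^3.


vel = sqrt(dP*1000*2*D / (f*L*rho))
vel = sqrt(150.86*1000*2*0.40553 / (0.026484*1200.4*1000))
vel = 1.9618 m/s


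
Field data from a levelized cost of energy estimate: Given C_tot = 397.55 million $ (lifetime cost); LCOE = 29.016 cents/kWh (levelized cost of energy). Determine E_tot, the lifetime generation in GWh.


E_tot = C_tot / LCOE * 100
E_tot = 397.55 / 29.016 * 100
E_tot = 1370.1 GWh


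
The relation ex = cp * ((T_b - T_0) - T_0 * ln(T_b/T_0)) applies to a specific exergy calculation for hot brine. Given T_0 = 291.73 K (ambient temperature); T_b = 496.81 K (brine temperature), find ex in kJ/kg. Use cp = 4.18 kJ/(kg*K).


ex = cp * ((T_b - T_0) - T_0 * ln(T_b/T_0))
ex = 4.18 * ((496.81 - 291.73) - 291.73 * ln(496.81/291.73))
ex = 208.03 kJ/kg


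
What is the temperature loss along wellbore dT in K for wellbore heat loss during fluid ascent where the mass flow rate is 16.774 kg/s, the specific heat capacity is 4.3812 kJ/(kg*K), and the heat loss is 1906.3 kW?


dT = Q_loss / (mdot * cp)
dT = 1906.3 / (16.774 * 4.3812)
dT = 25.939 K


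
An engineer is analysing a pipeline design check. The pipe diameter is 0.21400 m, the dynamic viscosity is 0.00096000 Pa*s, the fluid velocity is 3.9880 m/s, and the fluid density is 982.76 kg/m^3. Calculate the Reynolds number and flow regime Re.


Step 1: Re = rho*vel*D/mu = 982.76*3.988*0.214/0.00096 = 8.7367e+05
Step 2: Re = 8.7367e+05 > 4000, so flow is turbulent.
Re = 8.7367e+05 (turbulent)


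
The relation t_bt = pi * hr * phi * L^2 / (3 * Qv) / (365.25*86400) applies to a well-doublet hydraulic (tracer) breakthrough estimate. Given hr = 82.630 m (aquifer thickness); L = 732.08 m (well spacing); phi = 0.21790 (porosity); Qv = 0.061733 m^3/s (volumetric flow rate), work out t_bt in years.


t_bt = pi * hr * phi * L^2 / (3 * Qv) / (365.25*86400)
t_bt = pi * 82.630 * 0.21790 * 732.08^2 / (3 * 0.061733) / (365.25*86400)
t_bt = 5.1870 years


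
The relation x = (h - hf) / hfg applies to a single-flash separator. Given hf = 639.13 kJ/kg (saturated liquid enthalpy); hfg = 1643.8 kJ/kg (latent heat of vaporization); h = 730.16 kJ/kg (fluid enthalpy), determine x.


x = (h - hf) / hfg
x = (730.16 - 639.13) / 1643.8
x = 0.055378


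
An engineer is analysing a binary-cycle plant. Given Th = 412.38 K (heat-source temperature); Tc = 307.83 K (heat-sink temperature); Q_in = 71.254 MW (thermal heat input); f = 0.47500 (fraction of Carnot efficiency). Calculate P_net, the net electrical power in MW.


Step 1: eta = (1 - Tc/Th)*f = (1 - 307.83/412.38)*0.475 = 0.1204259
Step 2: P_net = eta * Q_in = 0.1204259 * 71.254 = 8.5808 MW
P_net = 8.5808 MW


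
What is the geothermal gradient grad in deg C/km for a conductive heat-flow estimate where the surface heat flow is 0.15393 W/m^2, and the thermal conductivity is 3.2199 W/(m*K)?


grad = q * 1000 / k
grad = 0.15393 * 1000 / 3.2199
grad = 47.806 deg C/km


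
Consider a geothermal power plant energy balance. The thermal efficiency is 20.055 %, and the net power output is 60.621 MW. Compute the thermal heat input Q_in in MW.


Q_in = W_net / (eta / 100)
Q_in = 60.621 / (20.055 / 100)
Q_in = 302.27 MW


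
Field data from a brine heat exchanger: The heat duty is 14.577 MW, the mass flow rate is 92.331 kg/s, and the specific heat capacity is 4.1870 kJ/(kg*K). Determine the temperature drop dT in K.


dT = Q * 1000 / (mdot * cp)
dT = 14.577 * 1000 / (92.331 * 4.1870)
dT = 37.707 K


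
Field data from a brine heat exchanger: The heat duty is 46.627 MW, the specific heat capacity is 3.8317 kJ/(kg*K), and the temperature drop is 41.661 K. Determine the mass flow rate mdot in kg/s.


mdot = Q * 1000 / (cp * dT)
mdot = 46.627 * 1000 / (3.8317 * 41.661)
mdot = 292.09 kg/s


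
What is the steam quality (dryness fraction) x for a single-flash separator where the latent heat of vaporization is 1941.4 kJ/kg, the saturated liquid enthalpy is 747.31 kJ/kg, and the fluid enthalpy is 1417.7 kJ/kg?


x = (h - hf) / hfg
x = (1417.7 - 747.31) / 1941.4
x = 0.34531


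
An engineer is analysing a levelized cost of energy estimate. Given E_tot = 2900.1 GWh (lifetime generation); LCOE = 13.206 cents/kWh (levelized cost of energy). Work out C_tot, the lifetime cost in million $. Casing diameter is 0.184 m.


C_tot = LCOE / 100 * E_tot
C_tot = 13.206 / 100 * 2900.1
C_tot = 382.99 million $


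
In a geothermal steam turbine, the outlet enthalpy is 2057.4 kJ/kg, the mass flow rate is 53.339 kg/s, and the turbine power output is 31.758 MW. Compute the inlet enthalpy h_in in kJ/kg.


h_in = h_out + P * 1000 / mdot
h_in = 2057.4 + 31.758 * 1000 / 53.339
h_in = 2652.8 kJ/kg


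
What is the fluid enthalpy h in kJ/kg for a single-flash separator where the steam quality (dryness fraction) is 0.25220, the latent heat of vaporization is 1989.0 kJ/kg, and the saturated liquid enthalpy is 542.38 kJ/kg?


h = hf + x * hfg
h = 542.38 + 0.25220 * 1989.0
h = 1044.0 kJ/kg


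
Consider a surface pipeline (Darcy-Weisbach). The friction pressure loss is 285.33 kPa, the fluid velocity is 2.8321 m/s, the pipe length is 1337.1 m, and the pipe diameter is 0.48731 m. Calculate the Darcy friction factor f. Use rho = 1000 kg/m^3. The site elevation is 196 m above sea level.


f = dP*1000 / ((L/D)*(rho*vel^2/2))
f = 285.33*1000 / ((1337.1/0.48731)*(1000*2.8321^2/2))
f = 0.025930


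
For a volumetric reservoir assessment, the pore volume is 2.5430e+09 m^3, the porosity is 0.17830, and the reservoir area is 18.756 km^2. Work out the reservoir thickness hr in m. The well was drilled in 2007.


hr = Vp / (A * 1e6 * phi)
hr = 2.5430e+09 / (18.756 * 1e6 * 0.17830)
hr = 760.42 m


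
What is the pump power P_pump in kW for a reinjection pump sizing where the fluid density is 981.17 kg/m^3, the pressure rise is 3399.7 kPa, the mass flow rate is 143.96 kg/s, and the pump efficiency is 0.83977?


P_pump = mdot * dP / (rho * eta)
P_pump = 143.96 * 3399.7 / (981.17 * 0.83977)
P_pump = 593.99 kW


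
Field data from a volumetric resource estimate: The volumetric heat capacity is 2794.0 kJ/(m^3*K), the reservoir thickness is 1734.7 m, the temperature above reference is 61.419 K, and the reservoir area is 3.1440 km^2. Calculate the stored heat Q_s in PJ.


Step 1: Vr = A*1e6*hr = 3.144*1e6*1734.7 = 5.453897e+09 m^3
Step 2: Q_s = Vr*rhoc*dT/1e12 = 5.453897e+09*2794.0*61.419/1e12 = 935.91 PJ
Q_s = 935.91 PJ


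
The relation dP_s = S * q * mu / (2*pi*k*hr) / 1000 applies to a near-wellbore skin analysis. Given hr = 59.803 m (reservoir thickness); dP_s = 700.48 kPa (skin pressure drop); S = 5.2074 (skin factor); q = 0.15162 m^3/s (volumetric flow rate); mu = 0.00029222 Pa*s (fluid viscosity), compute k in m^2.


k = S*q*mu / (2*pi*dP_s*1000*hr)
k = 5.2074*0.15162*0.00029222 / (2*pi*700.48*1000*59.803)
k = 8.7657e-13 m^2


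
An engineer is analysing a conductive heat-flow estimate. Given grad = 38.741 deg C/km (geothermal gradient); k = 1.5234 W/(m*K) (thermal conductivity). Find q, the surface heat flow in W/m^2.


q = k * grad / 1000
q = 1.5234 * 38.741 / 1000
q = 0.059018 W/m^2


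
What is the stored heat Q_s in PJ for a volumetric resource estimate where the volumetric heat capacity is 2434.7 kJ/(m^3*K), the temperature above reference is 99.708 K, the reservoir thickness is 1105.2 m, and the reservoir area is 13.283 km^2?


Step 1: Vr = A*1e6*hr = 13.283*1e6*1105.2 = 1.468037e+10 m^3
Step 2: Q_s = Vr*rhoc*dT/1e12 = 1.468037e+10*2434.7*99.708/1e12 = 3563.8 PJ
Q_s = 3563.8 PJ


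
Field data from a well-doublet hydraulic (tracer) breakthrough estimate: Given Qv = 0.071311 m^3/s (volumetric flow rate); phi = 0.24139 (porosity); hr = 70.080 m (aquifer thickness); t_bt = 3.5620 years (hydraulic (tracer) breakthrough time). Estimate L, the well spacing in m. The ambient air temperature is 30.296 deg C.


L = sqrt(t_bt*365.25*86400*3*Qv / (pi*hr*phi))
L = sqrt(3.5620*365.25*86400*3*0.071311 / (pi*70.080*0.24139))
L = 672.68 m


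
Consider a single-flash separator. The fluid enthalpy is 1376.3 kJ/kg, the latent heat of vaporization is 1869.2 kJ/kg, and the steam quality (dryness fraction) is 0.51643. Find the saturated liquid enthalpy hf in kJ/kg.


hf = h - x * hfg
hf = 1376.3 - 0.51643 * 1869.2
hf = 410.99 kJ/kg


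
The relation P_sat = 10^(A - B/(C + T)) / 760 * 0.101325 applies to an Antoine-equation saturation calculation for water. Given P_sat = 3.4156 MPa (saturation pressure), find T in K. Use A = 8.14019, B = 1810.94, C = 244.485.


T = B / (A - log10(P_sat * 760 / 0.101325)) - C
T = 1810.94 / (8.14019 - log10(3.4156 * 760 / 0.101325)) - 244.485
T = 240.8101 deg C
Convert to K: 240.8101 + 273.15 = 513.96 K
T = 513.96 K


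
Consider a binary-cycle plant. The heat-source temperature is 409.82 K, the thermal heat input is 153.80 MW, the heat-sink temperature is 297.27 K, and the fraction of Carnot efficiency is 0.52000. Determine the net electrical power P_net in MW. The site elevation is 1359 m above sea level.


Step 1: eta = (1 - Tc/Th)*f = (1 - 297.27/409.82)*0.52 = 0.1428090
Step 2: P_net = eta * Q_in = 0.1428090 * 153.8 = 21.964 MW
P_net = 21.964 MW


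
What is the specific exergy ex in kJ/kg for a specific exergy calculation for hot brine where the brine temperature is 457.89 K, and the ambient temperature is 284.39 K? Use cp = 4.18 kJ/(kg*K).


ex = cp * ((T_b - T_0) - T_0 * ln(T_b/T_0))
ex = 4.18 * ((457.89 - 284.39) - 284.39 * ln(457.89/284.39))
ex = 159.05 kJ/kg


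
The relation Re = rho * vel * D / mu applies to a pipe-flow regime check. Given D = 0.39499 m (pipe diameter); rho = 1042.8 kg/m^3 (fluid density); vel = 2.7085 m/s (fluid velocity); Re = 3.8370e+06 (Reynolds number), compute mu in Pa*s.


mu = rho * vel * D / Re
mu = 1042.8 * 2.7085 * 0.39499 / 3.8370e+06
mu = 0.00029075 Pa*s


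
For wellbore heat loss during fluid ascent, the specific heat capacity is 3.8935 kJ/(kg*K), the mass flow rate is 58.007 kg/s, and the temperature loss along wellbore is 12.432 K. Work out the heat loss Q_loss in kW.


Q_loss = mdot * cp * dT
Q_loss = 58.007 * 3.8935 * 12.432
Q_loss = 2807.8 kW


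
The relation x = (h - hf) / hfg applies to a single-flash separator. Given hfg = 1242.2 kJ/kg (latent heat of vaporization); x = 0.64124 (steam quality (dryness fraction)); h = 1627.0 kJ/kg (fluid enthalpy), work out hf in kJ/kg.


hf = h - x * hfg
hf = 1627.0 - 0.64124 * 1242.2
hf = 830.45 kJ/kg


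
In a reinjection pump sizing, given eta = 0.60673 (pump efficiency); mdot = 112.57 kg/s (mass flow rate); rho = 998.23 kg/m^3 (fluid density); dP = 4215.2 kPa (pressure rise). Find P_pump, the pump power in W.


P_pump = mdot * dP / (rho * eta)
P_pump = 112.57 * 4215.2 / (998.23 * 0.60673)
P_pump = 783.4563 kW
Convert: 783.4563 kW * 1000.0 = 7.8346e+05 W
P_pump = 7.8346e+05 W


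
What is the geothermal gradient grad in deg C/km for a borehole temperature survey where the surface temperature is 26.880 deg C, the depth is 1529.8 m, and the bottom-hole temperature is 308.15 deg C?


grad = (T_d - T_surf) / d * 1000
grad = (308.15 - 26.880) / 1529.8 * 1000
grad = 183.86 deg C/km


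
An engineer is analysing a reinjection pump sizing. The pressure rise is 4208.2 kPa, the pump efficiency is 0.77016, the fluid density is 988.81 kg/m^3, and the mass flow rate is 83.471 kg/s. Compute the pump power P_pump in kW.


P_pump = mdot * dP / (rho * eta)
P_pump = 83.471 * 4208.2 / (988.81 * 0.77016)
P_pump = 461.25 kW


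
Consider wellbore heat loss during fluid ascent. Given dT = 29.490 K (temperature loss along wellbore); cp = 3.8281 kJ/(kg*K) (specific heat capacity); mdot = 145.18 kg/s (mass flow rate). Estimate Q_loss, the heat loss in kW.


Q_loss = mdot * cp * dT
Q_loss = 145.18 * 3.8281 * 29.490
Q_loss = 16389 kW


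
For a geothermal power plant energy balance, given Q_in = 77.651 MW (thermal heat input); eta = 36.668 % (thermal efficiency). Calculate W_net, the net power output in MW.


W_net = eta / 100 * Q_in
W_net = 36.668 / 100 * 77.651
W_net = 28.473 MW


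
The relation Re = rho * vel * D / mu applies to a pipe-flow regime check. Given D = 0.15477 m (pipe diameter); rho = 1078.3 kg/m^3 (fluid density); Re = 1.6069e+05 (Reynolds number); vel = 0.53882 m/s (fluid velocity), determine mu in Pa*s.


mu = rho * vel * D / Re
mu = 1078.3 * 0.53882 * 0.15477 / 1.6069e+05
mu = 0.00055960 Pa*s


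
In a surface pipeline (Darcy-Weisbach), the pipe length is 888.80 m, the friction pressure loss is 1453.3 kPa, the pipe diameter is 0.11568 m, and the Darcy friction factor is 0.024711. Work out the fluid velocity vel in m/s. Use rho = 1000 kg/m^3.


vel = sqrt(dP*1000*2*D / (f*L*rho))
vel = sqrt(1453.3*1000*2*0.11568 / (0.024711*888.80*1000))
vel = 3.9127 m/s


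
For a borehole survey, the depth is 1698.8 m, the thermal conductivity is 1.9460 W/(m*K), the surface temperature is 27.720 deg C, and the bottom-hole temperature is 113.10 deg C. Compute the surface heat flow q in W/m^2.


Step 1: grad = (T_d - T_surf)/d * 1000 = (113.1 - 27.72)/1698.8 * 1000 = 50.25901 deg C/km
Step 2: q = k * grad / 1000 = 1.946 * 50.25901 / 1000 = 0.097804 W/m^2
q = 0.097804 W/m^2


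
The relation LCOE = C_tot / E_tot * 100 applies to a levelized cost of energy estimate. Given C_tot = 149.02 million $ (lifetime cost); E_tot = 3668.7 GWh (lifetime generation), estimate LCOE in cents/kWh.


LCOE = C_tot / E_tot * 100
LCOE = 149.02 / 3668.7 * 100
LCOE = 4.0619 cents/kWh


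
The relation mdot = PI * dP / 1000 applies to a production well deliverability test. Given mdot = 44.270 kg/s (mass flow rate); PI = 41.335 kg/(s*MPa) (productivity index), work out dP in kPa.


dP = mdot * 1000 / PI
dP = 44.270 * 1000 / 41.335
dP = 1071.0 kPa


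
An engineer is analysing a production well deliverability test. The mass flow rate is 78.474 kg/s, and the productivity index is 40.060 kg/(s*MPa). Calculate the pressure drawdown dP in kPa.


dP = mdot * 1000 / PI
dP = 78.474 * 1000 / 40.060
dP = 1958.9 kPa


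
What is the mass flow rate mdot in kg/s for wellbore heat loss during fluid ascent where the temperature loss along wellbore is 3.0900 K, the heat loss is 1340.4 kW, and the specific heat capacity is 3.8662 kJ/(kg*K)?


mdot = Q_loss / (cp * dT)
mdot = 1340.4 / (3.8662 * 3.0900)
mdot = 112.20 kg/s


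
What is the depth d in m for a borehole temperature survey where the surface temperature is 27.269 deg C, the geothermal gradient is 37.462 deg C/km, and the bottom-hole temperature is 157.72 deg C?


d = (T_d - T_surf) / grad * 1000
d = (157.72 - 27.269) / 37.462 * 1000
d = 3482.2 m


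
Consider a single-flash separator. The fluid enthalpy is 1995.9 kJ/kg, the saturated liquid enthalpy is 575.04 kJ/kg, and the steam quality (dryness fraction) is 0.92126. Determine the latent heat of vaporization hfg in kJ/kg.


hfg = (h - hf) / x
hfg = (1995.9 - 575.04) / 0.92126
hfg = 1542.3 kJ/kg


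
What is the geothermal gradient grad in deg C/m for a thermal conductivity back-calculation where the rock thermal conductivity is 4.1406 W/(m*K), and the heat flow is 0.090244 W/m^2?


grad = q / k * 1000
grad = 0.090244 / 4.1406 * 1000
grad = 21.79491 deg C/km
Convert: 21.79491 deg C/km * 0.001 = 0.021795 deg C/m
grad = 0.021795 deg C/m


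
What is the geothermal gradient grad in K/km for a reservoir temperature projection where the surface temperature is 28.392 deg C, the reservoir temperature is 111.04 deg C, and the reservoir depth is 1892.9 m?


grad = (T_res - T_surf) / d * 1000
grad = (111.04 - 28.392) / 1892.9 * 1000
grad = 43.66211 deg C/km
Convert: 43.66211 deg C/km * 1.0 = 43.662 K/km
grad = 43.662 K/km


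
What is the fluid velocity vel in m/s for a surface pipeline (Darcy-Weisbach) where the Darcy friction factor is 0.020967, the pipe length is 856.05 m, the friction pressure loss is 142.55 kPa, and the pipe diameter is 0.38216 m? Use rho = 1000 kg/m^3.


vel = sqrt(dP*1000*2*D / (f*L*rho))
vel = sqrt(142.55*1000*2*0.38216 / (0.020967*856.05*1000))
vel = 2.4638 m/s


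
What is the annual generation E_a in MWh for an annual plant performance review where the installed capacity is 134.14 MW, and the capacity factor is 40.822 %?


E_a = CF / 100 * cap * 8760
E_a = 40.822 / 100 * 134.14 * 8760
E_a = 4.7969e+05 MWh


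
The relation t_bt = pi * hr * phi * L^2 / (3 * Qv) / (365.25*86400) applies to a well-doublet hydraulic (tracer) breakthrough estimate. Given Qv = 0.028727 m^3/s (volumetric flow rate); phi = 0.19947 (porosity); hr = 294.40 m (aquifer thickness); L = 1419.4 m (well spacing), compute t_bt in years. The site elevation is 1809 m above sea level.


t_bt = pi * hr * phi * L^2 / (3 * Qv) / (365.25*86400)
t_bt = pi * 294.40 * 0.19947 * 1419.4^2 / (3 * 0.028727) / (365.25*86400)
t_bt = 136.67 years


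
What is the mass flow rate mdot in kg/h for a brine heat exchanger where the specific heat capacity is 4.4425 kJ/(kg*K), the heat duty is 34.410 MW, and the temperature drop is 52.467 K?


mdot = Q * 1000 / (cp * dT)
mdot = 34.410 * 1000 / (4.4425 * 52.467)
mdot = 147.6288 kg/s
Convert: 147.6288 kg/s * 3600.0 = 5.3146e+05 kg/h
mdot = 5.3146e+05 kg/h


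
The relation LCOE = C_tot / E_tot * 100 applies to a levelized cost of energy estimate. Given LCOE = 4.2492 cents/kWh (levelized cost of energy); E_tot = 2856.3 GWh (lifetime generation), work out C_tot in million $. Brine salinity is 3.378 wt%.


C_tot = LCOE / 100 * E_tot
C_tot = 4.2492 / 100 * 2856.3
C_tot = 121.37 million $


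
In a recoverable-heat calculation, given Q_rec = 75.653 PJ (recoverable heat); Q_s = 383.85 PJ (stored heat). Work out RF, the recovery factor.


RF = Q_rec / Q_s
RF = 75.653 / 383.85
RF = 0.19709


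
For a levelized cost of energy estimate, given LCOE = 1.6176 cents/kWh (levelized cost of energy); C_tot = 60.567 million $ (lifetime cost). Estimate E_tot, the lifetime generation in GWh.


E_tot = C_tot / LCOE * 100
E_tot = 60.567 / 1.6176 * 100
E_tot = 3744.3 GWh


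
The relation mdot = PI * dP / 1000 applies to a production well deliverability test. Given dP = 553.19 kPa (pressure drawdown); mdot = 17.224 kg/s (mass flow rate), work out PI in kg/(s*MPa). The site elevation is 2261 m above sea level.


PI = mdot * 1000 / dP
PI = 17.224 * 1000 / 553.19
PI = 31.136 kg/(s*MPa)


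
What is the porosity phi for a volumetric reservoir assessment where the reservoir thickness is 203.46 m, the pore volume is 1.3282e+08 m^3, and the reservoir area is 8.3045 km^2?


phi = Vp / (A * 1e6 * hr)
phi = 1.3282e+08 / (8.3045 * 1e6 * 203.46)
phi = 0.078609


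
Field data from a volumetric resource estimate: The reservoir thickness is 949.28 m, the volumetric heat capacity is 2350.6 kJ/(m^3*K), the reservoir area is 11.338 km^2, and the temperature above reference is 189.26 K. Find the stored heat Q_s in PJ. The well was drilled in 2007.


Step 1: Vr = A*1e6*hr = 11.338*1e6*949.28 = 1.076294e+10 m^3
Step 2: Q_s = Vr*rhoc*dT/1e12 = 1.076294e+10*2350.6*189.26/1e12 = 4788.2 PJ
Q_s = 4788.2 PJ


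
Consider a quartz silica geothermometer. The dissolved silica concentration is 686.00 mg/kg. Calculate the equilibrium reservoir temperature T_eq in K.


T_eq = 1309 / (5.19 - log10(SiO2)) - 273.15
T_eq = 1309 / (5.19 - log10(686.00)) - 273.15
T_eq = 283.0013 deg C
Convert to K: 283.0013 + 273.15 = 556.15 K
T_eq = 556.15 K


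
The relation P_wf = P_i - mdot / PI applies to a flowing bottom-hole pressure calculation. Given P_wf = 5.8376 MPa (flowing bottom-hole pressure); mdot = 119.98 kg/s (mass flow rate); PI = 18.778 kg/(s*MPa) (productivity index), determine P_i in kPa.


P_i = P_wf + mdot / PI
P_i = 5.8376 + 119.98 / 18.778
P_i = 12.22699 MPa
Convert: 12.22699 MPa * 1000.0 = 12227 kPa
P_i = 12227 kPa


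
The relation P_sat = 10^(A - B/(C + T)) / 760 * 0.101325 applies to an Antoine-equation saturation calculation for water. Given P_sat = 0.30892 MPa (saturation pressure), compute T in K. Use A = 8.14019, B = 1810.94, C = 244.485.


T = B / (A - log10(P_sat * 760 / 0.101325)) - C
T = 1810.94 / (8.14019 - log10(0.30892 * 760 / 0.101325)) - 244.485
T = 134.7498 deg C
Convert to K: 134.7498 + 273.15 = 407.90 K
T = 407.90 K


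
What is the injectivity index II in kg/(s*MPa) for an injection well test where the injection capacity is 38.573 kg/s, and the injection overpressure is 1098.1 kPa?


II = mdot * 1000 / dP
II = 38.573 * 1000 / 1098.1
II = 35.127 kg/(s*MPa)


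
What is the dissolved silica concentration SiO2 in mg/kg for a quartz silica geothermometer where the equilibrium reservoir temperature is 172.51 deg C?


SiO2 = 10^(5.19 - 1309/(T_eq + 273.15))
SiO2 = 10^(5.19 - 1309/(172.51 + 273.15))
SiO2 = 178.97 mg/kg
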